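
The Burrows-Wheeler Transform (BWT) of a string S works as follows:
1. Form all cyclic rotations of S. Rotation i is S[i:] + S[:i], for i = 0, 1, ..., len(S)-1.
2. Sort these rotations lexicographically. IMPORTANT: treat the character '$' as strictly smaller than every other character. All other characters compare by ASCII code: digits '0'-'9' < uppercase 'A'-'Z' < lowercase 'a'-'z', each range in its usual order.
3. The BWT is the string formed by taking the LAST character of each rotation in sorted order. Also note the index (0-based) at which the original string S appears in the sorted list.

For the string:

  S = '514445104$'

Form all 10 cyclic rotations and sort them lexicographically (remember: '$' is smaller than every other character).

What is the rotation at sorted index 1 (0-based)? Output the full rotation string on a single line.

All 10 rotations (rotation i = S[i:]+S[:i]):
  rot[0] = 514445104$
  rot[1] = 14445104$5
  rot[2] = 4445104$51
  rot[3] = 445104$514
  rot[4] = 45104$5144
  rot[5] = 5104$51444
  rot[6] = 104$514445
  rot[7] = 04$5144451
  rot[8] = 4$51444510
  rot[9] = $514445104
Sorted (with $ < everything):
  sorted[0] = $514445104
  sorted[1] = 04$5144451
  sorted[2] = 104$514445
  sorted[3] = 14445104$5
  sorted[4] = 4$51444510
  sorted[5] = 4445104$51
  sorted[6] = 445104$514
  sorted[7] = 45104$5144
  sorted[8] = 5104$51444
  sorted[9] = 514445104$
sorted[1] = 04$5144451

Answer: 04$5144451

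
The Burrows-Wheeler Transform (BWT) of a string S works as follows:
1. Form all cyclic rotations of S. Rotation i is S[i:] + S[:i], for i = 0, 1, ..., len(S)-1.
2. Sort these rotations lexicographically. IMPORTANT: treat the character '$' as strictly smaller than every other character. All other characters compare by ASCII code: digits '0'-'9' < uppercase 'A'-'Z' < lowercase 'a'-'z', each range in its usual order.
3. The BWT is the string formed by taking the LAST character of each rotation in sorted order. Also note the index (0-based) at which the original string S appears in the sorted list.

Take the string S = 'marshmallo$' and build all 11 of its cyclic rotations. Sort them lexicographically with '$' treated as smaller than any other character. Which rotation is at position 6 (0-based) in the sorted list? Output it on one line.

All 11 rotations (rotation i = S[i:]+S[:i]):
  rot[0] = marshmallo$
  rot[1] = arshmallo$m
  rot[2] = rshmallo$ma
  rot[3] = shmallo$mar
  rot[4] = hmallo$mars
  rot[5] = mallo$marsh
  rot[6] = allo$marshm
  rot[7] = llo$marshma
  rot[8] = lo$marshmal
  rot[9] = o$marshmall
  rot[10] = $marshmallo
Sorted (with $ < everything):
  sorted[0] = $marshmallo
  sorted[1] = allo$marshm
  sorted[2] = arshmallo$m
  sorted[3] = hmallo$mars
  sorted[4] = llo$marshma
  sorted[5] = lo$marshmal
  sorted[6] = mallo$marsh
  sorted[7] = marshmallo$
  sorted[8] = o$marshmall
  sorted[9] = rshmallo$ma
  sorted[10] = shmallo$mar
sorted[6] = mallo$marsh

Answer: mallo$marsh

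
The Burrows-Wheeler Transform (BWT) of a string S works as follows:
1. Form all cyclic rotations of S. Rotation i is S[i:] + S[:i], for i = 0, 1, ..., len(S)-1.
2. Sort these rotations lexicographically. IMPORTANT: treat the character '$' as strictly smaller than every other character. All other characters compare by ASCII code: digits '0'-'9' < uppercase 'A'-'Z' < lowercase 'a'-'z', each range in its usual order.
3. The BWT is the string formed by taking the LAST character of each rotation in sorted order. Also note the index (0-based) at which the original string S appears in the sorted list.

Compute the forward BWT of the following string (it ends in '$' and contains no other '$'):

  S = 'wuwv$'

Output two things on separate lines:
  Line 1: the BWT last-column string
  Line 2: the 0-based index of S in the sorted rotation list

All 5 rotations (rotation i = S[i:]+S[:i]):
  rot[0] = wuwv$
  rot[1] = uwv$w
  rot[2] = wv$wu
  rot[3] = v$wuw
  rot[4] = $wuwv
Sorted (with $ < everything):
  sorted[0] = $wuwv  (last char: 'v')
  sorted[1] = uwv$w  (last char: 'w')
  sorted[2] = v$wuw  (last char: 'w')
  sorted[3] = wuwv$  (last char: '$')
  sorted[4] = wv$wu  (last char: 'u')
Last column: vww$u
Original string S is at sorted index 3

Answer: vww$u
3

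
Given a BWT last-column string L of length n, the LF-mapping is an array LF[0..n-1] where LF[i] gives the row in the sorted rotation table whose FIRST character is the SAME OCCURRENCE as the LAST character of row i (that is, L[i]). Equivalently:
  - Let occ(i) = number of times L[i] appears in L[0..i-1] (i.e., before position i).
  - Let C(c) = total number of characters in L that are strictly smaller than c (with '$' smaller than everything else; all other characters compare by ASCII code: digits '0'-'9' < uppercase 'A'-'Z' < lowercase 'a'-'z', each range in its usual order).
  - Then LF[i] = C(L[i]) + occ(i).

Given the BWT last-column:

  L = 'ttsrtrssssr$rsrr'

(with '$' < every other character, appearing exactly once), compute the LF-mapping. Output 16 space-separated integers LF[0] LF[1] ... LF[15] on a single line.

Char counts: '$':1, 'r':6, 's':6, 't':3
C (first-col start): C('$')=0, C('r')=1, C('s')=7, C('t')=13
L[0]='t': occ=0, LF[0]=C('t')+0=13+0=13
L[1]='t': occ=1, LF[1]=C('t')+1=13+1=14
L[2]='s': occ=0, LF[2]=C('s')+0=7+0=7
L[3]='r': occ=0, LF[3]=C('r')+0=1+0=1
L[4]='t': occ=2, LF[4]=C('t')+2=13+2=15
L[5]='r': occ=1, LF[5]=C('r')+1=1+1=2
L[6]='s': occ=1, LF[6]=C('s')+1=7+1=8
L[7]='s': occ=2, LF[7]=C('s')+2=7+2=9
L[8]='s': occ=3, LF[8]=C('s')+3=7+3=10
L[9]='s': occ=4, LF[9]=C('s')+4=7+4=11
L[10]='r': occ=2, LF[10]=C('r')+2=1+2=3
L[11]='$': occ=0, LF[11]=C('$')+0=0+0=0
L[12]='r': occ=3, LF[12]=C('r')+3=1+3=4
L[13]='s': occ=5, LF[13]=C('s')+5=7+5=12
L[14]='r': occ=4, LF[14]=C('r')+4=1+4=5
L[15]='r': occ=5, LF[15]=C('r')+5=1+5=6

Answer: 13 14 7 1 15 2 8 9 10 11 3 0 4 12 5 6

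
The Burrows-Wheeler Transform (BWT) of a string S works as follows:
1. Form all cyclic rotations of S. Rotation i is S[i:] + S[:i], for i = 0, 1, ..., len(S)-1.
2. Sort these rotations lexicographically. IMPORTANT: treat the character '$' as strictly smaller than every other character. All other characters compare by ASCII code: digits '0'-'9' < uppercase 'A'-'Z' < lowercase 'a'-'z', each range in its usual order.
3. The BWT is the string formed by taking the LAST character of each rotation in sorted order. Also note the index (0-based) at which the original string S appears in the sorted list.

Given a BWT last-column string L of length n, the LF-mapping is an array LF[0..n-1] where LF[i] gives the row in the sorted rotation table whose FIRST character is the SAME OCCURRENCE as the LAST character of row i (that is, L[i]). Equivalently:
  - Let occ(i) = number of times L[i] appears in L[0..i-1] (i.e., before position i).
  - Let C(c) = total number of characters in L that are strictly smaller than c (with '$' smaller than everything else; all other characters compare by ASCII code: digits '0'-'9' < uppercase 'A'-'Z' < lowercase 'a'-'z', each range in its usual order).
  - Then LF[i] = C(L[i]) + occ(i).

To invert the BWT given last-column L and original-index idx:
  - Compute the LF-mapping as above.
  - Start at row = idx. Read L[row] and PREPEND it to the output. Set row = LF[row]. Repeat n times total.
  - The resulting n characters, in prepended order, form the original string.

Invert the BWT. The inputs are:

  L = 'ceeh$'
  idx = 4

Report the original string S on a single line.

Answer: heec$

Derivation:
LF mapping: 1 2 3 4 0
Walk LF starting at row 4, prepending L[row]:
  step 1: row=4, L[4]='$', prepend. Next row=LF[4]=0
  step 2: row=0, L[0]='c', prepend. Next row=LF[0]=1
  step 3: row=1, L[1]='e', prepend. Next row=LF[1]=2
  step 4: row=2, L[2]='e', prepend. Next row=LF[2]=3
  step 5: row=3, L[3]='h', prepend. Next row=LF[3]=4
Reversed output: heec$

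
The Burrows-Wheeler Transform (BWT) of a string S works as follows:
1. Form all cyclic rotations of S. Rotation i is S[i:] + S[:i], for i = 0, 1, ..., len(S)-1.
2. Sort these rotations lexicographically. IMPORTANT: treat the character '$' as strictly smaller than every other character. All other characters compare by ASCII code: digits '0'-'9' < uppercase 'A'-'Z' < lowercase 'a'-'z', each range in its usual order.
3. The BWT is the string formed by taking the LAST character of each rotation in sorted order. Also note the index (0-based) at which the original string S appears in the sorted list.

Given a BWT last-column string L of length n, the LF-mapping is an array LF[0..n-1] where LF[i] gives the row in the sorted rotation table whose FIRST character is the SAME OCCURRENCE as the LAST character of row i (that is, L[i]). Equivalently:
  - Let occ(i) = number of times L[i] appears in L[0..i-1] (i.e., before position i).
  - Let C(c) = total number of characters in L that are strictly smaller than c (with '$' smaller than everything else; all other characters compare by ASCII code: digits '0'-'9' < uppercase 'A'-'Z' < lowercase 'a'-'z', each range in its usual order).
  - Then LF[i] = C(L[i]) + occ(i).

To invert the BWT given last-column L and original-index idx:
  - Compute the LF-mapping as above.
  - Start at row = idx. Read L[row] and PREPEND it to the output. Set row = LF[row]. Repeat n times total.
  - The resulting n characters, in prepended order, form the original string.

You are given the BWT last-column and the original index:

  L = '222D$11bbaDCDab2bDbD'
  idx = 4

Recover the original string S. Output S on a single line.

LF mapping: 3 4 5 8 0 1 2 15 16 13 9 7 10 14 17 6 18 11 19 12
Walk LF starting at row 4, prepending L[row]:
  step 1: row=4, L[4]='$', prepend. Next row=LF[4]=0
  step 2: row=0, L[0]='2', prepend. Next row=LF[0]=3
  step 3: row=3, L[3]='D', prepend. Next row=LF[3]=8
  step 4: row=8, L[8]='b', prepend. Next row=LF[8]=16
  step 5: row=16, L[16]='b', prepend. Next row=LF[16]=18
  step 6: row=18, L[18]='b', prepend. Next row=LF[18]=19
  step 7: row=19, L[19]='D', prepend. Next row=LF[19]=12
  step 8: row=12, L[12]='D', prepend. Next row=LF[12]=10
  step 9: row=10, L[10]='D', prepend. Next row=LF[10]=9
  step 10: row=9, L[9]='a', prepend. Next row=LF[9]=13
  step 11: row=13, L[13]='a', prepend. Next row=LF[13]=14
  step 12: row=14, L[14]='b', prepend. Next row=LF[14]=17
  step 13: row=17, L[17]='D', prepend. Next row=LF[17]=11
  step 14: row=11, L[11]='C', prepend. Next row=LF[11]=7
  step 15: row=7, L[7]='b', prepend. Next row=LF[7]=15
  step 16: row=15, L[15]='2', prepend. Next row=LF[15]=6
  step 17: row=6, L[6]='1', prepend. Next row=LF[6]=2
  step 18: row=2, L[2]='2', prepend. Next row=LF[2]=5
  step 19: row=5, L[5]='1', prepend. Next row=LF[5]=1
  step 20: row=1, L[1]='2', prepend. Next row=LF[1]=4
Reversed output: 21212bCDbaaDDDbbbD2$

Answer: 21212bCDbaaDDDbbbD2$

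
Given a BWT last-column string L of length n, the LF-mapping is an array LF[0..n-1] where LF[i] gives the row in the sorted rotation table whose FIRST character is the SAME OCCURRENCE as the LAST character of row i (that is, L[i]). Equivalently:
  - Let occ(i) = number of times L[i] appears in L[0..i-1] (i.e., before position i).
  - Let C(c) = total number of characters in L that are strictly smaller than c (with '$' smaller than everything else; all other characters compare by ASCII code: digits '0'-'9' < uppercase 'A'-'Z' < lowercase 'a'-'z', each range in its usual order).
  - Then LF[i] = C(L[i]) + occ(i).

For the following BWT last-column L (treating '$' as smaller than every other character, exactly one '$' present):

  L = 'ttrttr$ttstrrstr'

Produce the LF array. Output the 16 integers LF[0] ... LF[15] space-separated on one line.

Answer: 8 9 1 10 11 2 0 12 13 6 14 3 4 7 15 5

Derivation:
Char counts: '$':1, 'r':5, 's':2, 't':8
C (first-col start): C('$')=0, C('r')=1, C('s')=6, C('t')=8
L[0]='t': occ=0, LF[0]=C('t')+0=8+0=8
L[1]='t': occ=1, LF[1]=C('t')+1=8+1=9
L[2]='r': occ=0, LF[2]=C('r')+0=1+0=1
L[3]='t': occ=2, LF[3]=C('t')+2=8+2=10
L[4]='t': occ=3, LF[4]=C('t')+3=8+3=11
L[5]='r': occ=1, LF[5]=C('r')+1=1+1=2
L[6]='$': occ=0, LF[6]=C('$')+0=0+0=0
L[7]='t': occ=4, LF[7]=C('t')+4=8+4=12
L[8]='t': occ=5, LF[8]=C('t')+5=8+5=13
L[9]='s': occ=0, LF[9]=C('s')+0=6+0=6
L[10]='t': occ=6, LF[10]=C('t')+6=8+6=14
L[11]='r': occ=2, LF[11]=C('r')+2=1+2=3
L[12]='r': occ=3, LF[12]=C('r')+3=1+3=4
L[13]='s': occ=1, LF[13]=C('s')+1=6+1=7
L[14]='t': occ=7, LF[14]=C('t')+7=8+7=15
L[15]='r': occ=4, LF[15]=C('r')+4=1+4=5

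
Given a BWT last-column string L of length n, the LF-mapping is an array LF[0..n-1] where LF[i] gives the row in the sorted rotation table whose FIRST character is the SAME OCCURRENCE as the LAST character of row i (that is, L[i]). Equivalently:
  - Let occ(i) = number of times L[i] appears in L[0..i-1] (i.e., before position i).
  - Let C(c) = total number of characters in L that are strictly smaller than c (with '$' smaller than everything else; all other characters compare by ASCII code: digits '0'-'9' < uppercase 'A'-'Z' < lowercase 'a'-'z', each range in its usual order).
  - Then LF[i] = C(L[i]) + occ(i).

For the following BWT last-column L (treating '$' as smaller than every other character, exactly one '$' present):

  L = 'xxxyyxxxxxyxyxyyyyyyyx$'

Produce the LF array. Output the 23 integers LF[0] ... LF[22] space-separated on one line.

Answer: 1 2 3 12 13 4 5 6 7 8 14 9 15 10 16 17 18 19 20 21 22 11 0

Derivation:
Char counts: '$':1, 'x':11, 'y':11
C (first-col start): C('$')=0, C('x')=1, C('y')=12
L[0]='x': occ=0, LF[0]=C('x')+0=1+0=1
L[1]='x': occ=1, LF[1]=C('x')+1=1+1=2
L[2]='x': occ=2, LF[2]=C('x')+2=1+2=3
L[3]='y': occ=0, LF[3]=C('y')+0=12+0=12
L[4]='y': occ=1, LF[4]=C('y')+1=12+1=13
L[5]='x': occ=3, LF[5]=C('x')+3=1+3=4
L[6]='x': occ=4, LF[6]=C('x')+4=1+4=5
L[7]='x': occ=5, LF[7]=C('x')+5=1+5=6
L[8]='x': occ=6, LF[8]=C('x')+6=1+6=7
L[9]='x': occ=7, LF[9]=C('x')+7=1+7=8
L[10]='y': occ=2, LF[10]=C('y')+2=12+2=14
L[11]='x': occ=8, LF[11]=C('x')+8=1+8=9
L[12]='y': occ=3, LF[12]=C('y')+3=12+3=15
L[13]='x': occ=9, LF[13]=C('x')+9=1+9=10
L[14]='y': occ=4, LF[14]=C('y')+4=12+4=16
L[15]='y': occ=5, LF[15]=C('y')+5=12+5=17
L[16]='y': occ=6, LF[16]=C('y')+6=12+6=18
L[17]='y': occ=7, LF[17]=C('y')+7=12+7=19
L[18]='y': occ=8, LF[18]=C('y')+8=12+8=20
L[19]='y': occ=9, LF[19]=C('y')+9=12+9=21
L[20]='y': occ=10, LF[20]=C('y')+10=12+10=22
L[21]='x': occ=10, LF[21]=C('x')+10=1+10=11
L[22]='$': occ=0, LF[22]=C('$')+0=0+0=0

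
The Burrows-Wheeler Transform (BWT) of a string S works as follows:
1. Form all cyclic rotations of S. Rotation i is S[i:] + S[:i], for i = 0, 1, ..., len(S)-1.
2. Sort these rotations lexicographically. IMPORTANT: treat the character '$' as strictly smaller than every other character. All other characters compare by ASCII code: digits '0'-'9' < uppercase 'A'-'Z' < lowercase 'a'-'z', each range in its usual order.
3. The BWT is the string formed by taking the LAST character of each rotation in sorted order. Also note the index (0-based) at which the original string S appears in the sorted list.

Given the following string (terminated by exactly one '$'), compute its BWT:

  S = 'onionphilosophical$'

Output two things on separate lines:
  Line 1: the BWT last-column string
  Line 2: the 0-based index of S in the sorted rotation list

All 19 rotations (rotation i = S[i:]+S[:i]):
  rot[0] = onionphilosophical$
  rot[1] = nionphilosophical$o
  rot[2] = ionphilosophical$on
  rot[3] = onphilosophical$oni
  rot[4] = nphilosophical$onio
  rot[5] = philosophical$onion
  rot[6] = hilosophical$onionp
  rot[7] = ilosophical$onionph
  rot[8] = losophical$onionphi
  rot[9] = osophical$onionphil
  rot[10] = sophical$onionphilo
  rot[11] = ophical$onionphilos
  rot[12] = phical$onionphiloso
  rot[13] = hical$onionphilosop
  rot[14] = ical$onionphilosoph
  rot[15] = cal$onionphilosophi
  rot[16] = al$onionphilosophic
  rot[17] = l$onionphilosophica
  rot[18] = $onionphilosophical
Sorted (with $ < everything):
  sorted[0] = $onionphilosophical  (last char: 'l')
  sorted[1] = al$onionphilosophic  (last char: 'c')
  sorted[2] = cal$onionphilosophi  (last char: 'i')
  sorted[3] = hical$onionphilosop  (last char: 'p')
  sorted[4] = hilosophical$onionp  (last char: 'p')
  sorted[5] = ical$onionphilosoph  (last char: 'h')
  sorted[6] = ilosophical$onionph  (last char: 'h')
  sorted[7] = ionphilosophical$on  (last char: 'n')
  sorted[8] = l$onionphilosophica  (last char: 'a')
  sorted[9] = losophical$onionphi  (last char: 'i')
  sorted[10] = nionphilosophical$o  (last char: 'o')
  sorted[11] = nphilosophical$onio  (last char: 'o')
  sorted[12] = onionphilosophical$  (last char: '$')
  sorted[13] = onphilosophical$oni  (last char: 'i')
  sorted[14] = ophical$onionphilos  (last char: 's')
  sorted[15] = osophical$onionphil  (last char: 'l')
  sorted[16] = phical$onionphiloso  (last char: 'o')
  sorted[17] = philosophical$onion  (last char: 'n')
  sorted[18] = sophical$onionphilo  (last char: 'o')
Last column: lcipphhnaioo$islono
Original string S is at sorted index 12

Answer: lcipphhnaioo$islono
12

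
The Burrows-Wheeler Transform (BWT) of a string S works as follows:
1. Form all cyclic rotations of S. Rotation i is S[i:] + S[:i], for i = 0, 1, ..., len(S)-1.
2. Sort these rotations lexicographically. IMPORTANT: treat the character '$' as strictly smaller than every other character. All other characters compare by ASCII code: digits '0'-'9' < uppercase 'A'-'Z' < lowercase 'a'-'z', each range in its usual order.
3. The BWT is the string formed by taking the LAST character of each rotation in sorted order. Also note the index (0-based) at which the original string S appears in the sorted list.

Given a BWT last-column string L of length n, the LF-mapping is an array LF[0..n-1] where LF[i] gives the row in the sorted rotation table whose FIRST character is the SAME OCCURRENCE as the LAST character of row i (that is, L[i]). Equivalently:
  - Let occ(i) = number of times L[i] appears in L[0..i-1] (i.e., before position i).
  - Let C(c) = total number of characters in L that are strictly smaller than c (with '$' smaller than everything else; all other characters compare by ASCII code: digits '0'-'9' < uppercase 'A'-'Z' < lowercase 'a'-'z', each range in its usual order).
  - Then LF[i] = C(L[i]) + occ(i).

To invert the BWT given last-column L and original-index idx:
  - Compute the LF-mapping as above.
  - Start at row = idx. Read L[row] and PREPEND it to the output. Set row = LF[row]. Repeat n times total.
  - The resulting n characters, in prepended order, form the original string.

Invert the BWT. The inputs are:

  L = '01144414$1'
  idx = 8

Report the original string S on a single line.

Answer: 414414110$

Derivation:
LF mapping: 1 2 3 6 7 8 4 9 0 5
Walk LF starting at row 8, prepending L[row]:
  step 1: row=8, L[8]='$', prepend. Next row=LF[8]=0
  step 2: row=0, L[0]='0', prepend. Next row=LF[0]=1
  step 3: row=1, L[1]='1', prepend. Next row=LF[1]=2
  step 4: row=2, L[2]='1', prepend. Next row=LF[2]=3
  step 5: row=3, L[3]='4', prepend. Next row=LF[3]=6
  step 6: row=6, L[6]='1', prepend. Next row=LF[6]=4
  step 7: row=4, L[4]='4', prepend. Next row=LF[4]=7
  step 8: row=7, L[7]='4', prepend. Next row=LF[7]=9
  step 9: row=9, L[9]='1', prepend. Next row=LF[9]=5
  step 10: row=5, L[5]='4', prepend. Next row=LF[5]=8
Reversed output: 414414110$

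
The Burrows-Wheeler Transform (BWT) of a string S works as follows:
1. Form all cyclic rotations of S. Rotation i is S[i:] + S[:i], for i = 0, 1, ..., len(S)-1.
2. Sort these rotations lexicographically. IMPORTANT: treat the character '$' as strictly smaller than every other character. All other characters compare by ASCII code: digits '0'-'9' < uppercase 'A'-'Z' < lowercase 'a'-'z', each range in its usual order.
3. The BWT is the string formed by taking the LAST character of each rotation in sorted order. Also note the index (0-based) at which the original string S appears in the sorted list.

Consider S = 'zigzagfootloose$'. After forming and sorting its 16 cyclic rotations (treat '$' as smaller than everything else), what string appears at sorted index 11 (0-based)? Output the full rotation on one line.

All 16 rotations (rotation i = S[i:]+S[:i]):
  rot[0] = zigzagfootloose$
  rot[1] = igzagfootloose$z
  rot[2] = gzagfootloose$zi
  rot[3] = zagfootloose$zig
  rot[4] = agfootloose$zigz
  rot[5] = gfootloose$zigza
  rot[6] = footloose$zigzag
  rot[7] = ootloose$zigzagf
  rot[8] = otloose$zigzagfo
  rot[9] = tloose$zigzagfoo
  rot[10] = loose$zigzagfoot
  rot[11] = oose$zigzagfootl
  rot[12] = ose$zigzagfootlo
  rot[13] = se$zigzagfootloo
  rot[14] = e$zigzagfootloos
  rot[15] = $zigzagfootloose
Sorted (with $ < everything):
  sorted[0] = $zigzagfootloose
  sorted[1] = agfootloose$zigz
  sorted[2] = e$zigzagfootloos
  sorted[3] = footloose$zigzag
  sorted[4] = gfootloose$zigza
  sorted[5] = gzagfootloose$zi
  sorted[6] = igzagfootloose$z
  sorted[7] = loose$zigzagfoot
  sorted[8] = oose$zigzagfootl
  sorted[9] = ootloose$zigzagf
  sorted[10] = ose$zigzagfootlo
  sorted[11] = otloose$zigzagfo
  sorted[12] = se$zigzagfootloo
  sorted[13] = tloose$zigzagfoo
  sorted[14] = zagfootloose$zig
  sorted[15] = zigzagfootloose$
sorted[11] = otloose$zigzagfo

Answer: otloose$zigzagfo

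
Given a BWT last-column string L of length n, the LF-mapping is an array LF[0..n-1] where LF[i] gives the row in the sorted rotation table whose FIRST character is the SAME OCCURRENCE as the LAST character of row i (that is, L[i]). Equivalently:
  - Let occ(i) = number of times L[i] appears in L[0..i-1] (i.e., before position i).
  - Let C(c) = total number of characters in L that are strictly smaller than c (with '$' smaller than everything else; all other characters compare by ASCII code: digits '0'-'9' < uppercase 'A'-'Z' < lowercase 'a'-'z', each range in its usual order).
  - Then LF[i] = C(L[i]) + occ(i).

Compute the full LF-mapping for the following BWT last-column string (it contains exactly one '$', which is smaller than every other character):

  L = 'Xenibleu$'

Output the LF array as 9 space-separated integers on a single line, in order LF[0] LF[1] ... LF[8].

Answer: 1 3 7 5 2 6 4 8 0

Derivation:
Char counts: '$':1, 'X':1, 'b':1, 'e':2, 'i':1, 'l':1, 'n':1, 'u':1
C (first-col start): C('$')=0, C('X')=1, C('b')=2, C('e')=3, C('i')=5, C('l')=6, C('n')=7, C('u')=8
L[0]='X': occ=0, LF[0]=C('X')+0=1+0=1
L[1]='e': occ=0, LF[1]=C('e')+0=3+0=3
L[2]='n': occ=0, LF[2]=C('n')+0=7+0=7
L[3]='i': occ=0, LF[3]=C('i')+0=5+0=5
L[4]='b': occ=0, LF[4]=C('b')+0=2+0=2
L[5]='l': occ=0, LF[5]=C('l')+0=6+0=6
L[6]='e': occ=1, LF[6]=C('e')+1=3+1=4
L[7]='u': occ=0, LF[7]=C('u')+0=8+0=8
L[8]='$': occ=0, LF[8]=C('$')+0=0+0=0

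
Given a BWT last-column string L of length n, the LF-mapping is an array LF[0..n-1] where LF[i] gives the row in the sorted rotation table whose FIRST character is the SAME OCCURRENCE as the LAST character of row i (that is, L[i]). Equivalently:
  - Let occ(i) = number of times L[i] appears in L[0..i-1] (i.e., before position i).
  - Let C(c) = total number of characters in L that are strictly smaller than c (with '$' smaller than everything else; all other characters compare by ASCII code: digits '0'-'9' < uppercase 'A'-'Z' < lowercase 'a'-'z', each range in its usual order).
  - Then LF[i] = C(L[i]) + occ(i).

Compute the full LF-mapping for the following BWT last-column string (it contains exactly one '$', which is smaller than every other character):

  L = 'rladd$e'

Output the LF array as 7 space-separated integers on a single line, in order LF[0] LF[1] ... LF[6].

Char counts: '$':1, 'a':1, 'd':2, 'e':1, 'l':1, 'r':1
C (first-col start): C('$')=0, C('a')=1, C('d')=2, C('e')=4, C('l')=5, C('r')=6
L[0]='r': occ=0, LF[0]=C('r')+0=6+0=6
L[1]='l': occ=0, LF[1]=C('l')+0=5+0=5
L[2]='a': occ=0, LF[2]=C('a')+0=1+0=1
L[3]='d': occ=0, LF[3]=C('d')+0=2+0=2
L[4]='d': occ=1, LF[4]=C('d')+1=2+1=3
L[5]='$': occ=0, LF[5]=C('$')+0=0+0=0
L[6]='e': occ=0, LF[6]=C('e')+0=4+0=4

Answer: 6 5 1 2 3 0 4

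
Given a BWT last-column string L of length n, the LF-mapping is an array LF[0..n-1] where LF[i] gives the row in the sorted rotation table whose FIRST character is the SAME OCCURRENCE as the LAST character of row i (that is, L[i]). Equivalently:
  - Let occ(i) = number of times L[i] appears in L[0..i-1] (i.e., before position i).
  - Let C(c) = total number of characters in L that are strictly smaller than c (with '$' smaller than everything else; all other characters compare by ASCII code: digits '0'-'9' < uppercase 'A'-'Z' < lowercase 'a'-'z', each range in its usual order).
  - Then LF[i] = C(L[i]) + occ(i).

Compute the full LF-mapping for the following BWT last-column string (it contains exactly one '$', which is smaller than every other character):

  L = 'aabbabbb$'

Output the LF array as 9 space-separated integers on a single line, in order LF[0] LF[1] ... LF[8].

Char counts: '$':1, 'a':3, 'b':5
C (first-col start): C('$')=0, C('a')=1, C('b')=4
L[0]='a': occ=0, LF[0]=C('a')+0=1+0=1
L[1]='a': occ=1, LF[1]=C('a')+1=1+1=2
L[2]='b': occ=0, LF[2]=C('b')+0=4+0=4
L[3]='b': occ=1, LF[3]=C('b')+1=4+1=5
L[4]='a': occ=2, LF[4]=C('a')+2=1+2=3
L[5]='b': occ=2, LF[5]=C('b')+2=4+2=6
L[6]='b': occ=3, LF[6]=C('b')+3=4+3=7
L[7]='b': occ=4, LF[7]=C('b')+4=4+4=8
L[8]='$': occ=0, LF[8]=C('$')+0=0+0=0

Answer: 1 2 4 5 3 6 7 8 0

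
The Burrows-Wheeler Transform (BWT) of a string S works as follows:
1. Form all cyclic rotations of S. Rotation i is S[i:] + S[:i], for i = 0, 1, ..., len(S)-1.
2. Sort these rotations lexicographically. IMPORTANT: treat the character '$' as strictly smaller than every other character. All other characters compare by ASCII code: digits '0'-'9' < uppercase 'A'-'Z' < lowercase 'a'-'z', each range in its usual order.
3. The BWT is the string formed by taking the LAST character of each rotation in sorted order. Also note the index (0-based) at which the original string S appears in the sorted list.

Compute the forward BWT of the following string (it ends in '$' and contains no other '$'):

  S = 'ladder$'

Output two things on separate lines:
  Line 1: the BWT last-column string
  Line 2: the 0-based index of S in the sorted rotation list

Answer: rladd$e
5

Derivation:
All 7 rotations (rotation i = S[i:]+S[:i]):
  rot[0] = ladder$
  rot[1] = adder$l
  rot[2] = dder$la
  rot[3] = der$lad
  rot[4] = er$ladd
  rot[5] = r$ladde
  rot[6] = $ladder
Sorted (with $ < everything):
  sorted[0] = $ladder  (last char: 'r')
  sorted[1] = adder$l  (last char: 'l')
  sorted[2] = dder$la  (last char: 'a')
  sorted[3] = der$lad  (last char: 'd')
  sorted[4] = er$ladd  (last char: 'd')
  sorted[5] = ladder$  (last char: '$')
  sorted[6] = r$ladde  (last char: 'e')
Last column: rladd$e
Original string S is at sorted index 5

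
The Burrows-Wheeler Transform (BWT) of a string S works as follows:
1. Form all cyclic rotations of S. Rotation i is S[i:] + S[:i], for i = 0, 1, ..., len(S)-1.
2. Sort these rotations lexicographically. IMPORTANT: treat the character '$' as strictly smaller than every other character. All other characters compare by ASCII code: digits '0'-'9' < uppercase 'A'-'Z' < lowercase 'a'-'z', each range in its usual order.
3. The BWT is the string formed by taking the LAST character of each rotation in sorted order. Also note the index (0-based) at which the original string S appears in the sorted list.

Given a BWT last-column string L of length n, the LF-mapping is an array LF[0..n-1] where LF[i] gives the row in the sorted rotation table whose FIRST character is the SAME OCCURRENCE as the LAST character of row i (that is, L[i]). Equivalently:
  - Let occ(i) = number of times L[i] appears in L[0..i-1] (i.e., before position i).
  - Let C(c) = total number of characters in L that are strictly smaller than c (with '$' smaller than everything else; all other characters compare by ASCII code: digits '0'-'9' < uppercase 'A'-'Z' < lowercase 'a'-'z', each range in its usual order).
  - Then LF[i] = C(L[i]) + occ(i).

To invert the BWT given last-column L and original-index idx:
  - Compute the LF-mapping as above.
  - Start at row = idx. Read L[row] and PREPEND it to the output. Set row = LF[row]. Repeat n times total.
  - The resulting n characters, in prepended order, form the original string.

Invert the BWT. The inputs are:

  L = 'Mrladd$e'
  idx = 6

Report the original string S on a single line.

LF mapping: 1 7 6 2 3 4 0 5
Walk LF starting at row 6, prepending L[row]:
  step 1: row=6, L[6]='$', prepend. Next row=LF[6]=0
  step 2: row=0, L[0]='M', prepend. Next row=LF[0]=1
  step 3: row=1, L[1]='r', prepend. Next row=LF[1]=7
  step 4: row=7, L[7]='e', prepend. Next row=LF[7]=5
  step 5: row=5, L[5]='d', prepend. Next row=LF[5]=4
  step 6: row=4, L[4]='d', prepend. Next row=LF[4]=3
  step 7: row=3, L[3]='a', prepend. Next row=LF[3]=2
  step 8: row=2, L[2]='l', prepend. Next row=LF[2]=6
Reversed output: ladderM$

Answer: ladderM$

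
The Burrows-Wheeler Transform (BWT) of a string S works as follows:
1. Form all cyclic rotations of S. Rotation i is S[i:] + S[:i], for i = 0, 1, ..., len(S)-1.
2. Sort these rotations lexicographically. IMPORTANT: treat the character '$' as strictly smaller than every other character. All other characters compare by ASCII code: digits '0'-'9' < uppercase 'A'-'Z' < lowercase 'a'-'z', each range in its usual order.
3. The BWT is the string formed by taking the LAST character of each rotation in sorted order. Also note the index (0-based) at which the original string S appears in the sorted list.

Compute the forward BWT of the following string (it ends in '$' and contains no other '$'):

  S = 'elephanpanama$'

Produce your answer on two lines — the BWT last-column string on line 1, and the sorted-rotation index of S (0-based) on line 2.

All 14 rotations (rotation i = S[i:]+S[:i]):
  rot[0] = elephanpanama$
  rot[1] = lephanpanama$e
  rot[2] = ephanpanama$el
  rot[3] = phanpanama$ele
  rot[4] = hanpanama$elep
  rot[5] = anpanama$eleph
  rot[6] = npanama$elepha
  rot[7] = panama$elephan
  rot[8] = anama$elephanp
  rot[9] = nama$elephanpa
  rot[10] = ama$elephanpan
  rot[11] = ma$elephanpana
  rot[12] = a$elephanpanam
  rot[13] = $elephanpanama
Sorted (with $ < everything):
  sorted[0] = $elephanpanama  (last char: 'a')
  sorted[1] = a$elephanpanam  (last char: 'm')
  sorted[2] = ama$elephanpan  (last char: 'n')
  sorted[3] = anama$elephanp  (last char: 'p')
  sorted[4] = anpanama$eleph  (last char: 'h')
  sorted[5] = elephanpanama$  (last char: '$')
  sorted[6] = ephanpanama$el  (last char: 'l')
  sorted[7] = hanpanama$elep  (last char: 'p')
  sorted[8] = lephanpanama$e  (last char: 'e')
  sorted[9] = ma$elephanpana  (last char: 'a')
  sorted[10] = nama$elephanpa  (last char: 'a')
  sorted[11] = npanama$elepha  (last char: 'a')
  sorted[12] = panama$elephan  (last char: 'n')
  sorted[13] = phanpanama$ele  (last char: 'e')
Last column: amnph$lpeaaane
Original string S is at sorted index 5

Answer: amnph$lpeaaane
5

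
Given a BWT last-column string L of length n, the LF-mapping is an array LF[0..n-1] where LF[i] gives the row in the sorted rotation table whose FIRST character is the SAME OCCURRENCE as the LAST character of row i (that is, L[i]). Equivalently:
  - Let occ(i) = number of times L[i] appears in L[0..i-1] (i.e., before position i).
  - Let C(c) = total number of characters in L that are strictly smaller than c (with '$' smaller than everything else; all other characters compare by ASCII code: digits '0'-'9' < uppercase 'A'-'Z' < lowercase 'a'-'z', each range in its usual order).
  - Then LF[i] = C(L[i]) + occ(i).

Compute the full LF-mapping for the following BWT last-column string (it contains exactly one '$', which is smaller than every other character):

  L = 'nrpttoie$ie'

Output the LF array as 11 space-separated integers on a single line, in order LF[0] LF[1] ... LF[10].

Answer: 5 8 7 9 10 6 3 1 0 4 2

Derivation:
Char counts: '$':1, 'e':2, 'i':2, 'n':1, 'o':1, 'p':1, 'r':1, 't':2
C (first-col start): C('$')=0, C('e')=1, C('i')=3, C('n')=5, C('o')=6, C('p')=7, C('r')=8, C('t')=9
L[0]='n': occ=0, LF[0]=C('n')+0=5+0=5
L[1]='r': occ=0, LF[1]=C('r')+0=8+0=8
L[2]='p': occ=0, LF[2]=C('p')+0=7+0=7
L[3]='t': occ=0, LF[3]=C('t')+0=9+0=9
L[4]='t': occ=1, LF[4]=C('t')+1=9+1=10
L[5]='o': occ=0, LF[5]=C('o')+0=6+0=6
L[6]='i': occ=0, LF[6]=C('i')+0=3+0=3
L[7]='e': occ=0, LF[7]=C('e')+0=1+0=1
L[8]='$': occ=0, LF[8]=C('$')+0=0+0=0
L[9]='i': occ=1, LF[9]=C('i')+1=3+1=4
L[10]='e': occ=1, LF[10]=C('e')+1=1+1=2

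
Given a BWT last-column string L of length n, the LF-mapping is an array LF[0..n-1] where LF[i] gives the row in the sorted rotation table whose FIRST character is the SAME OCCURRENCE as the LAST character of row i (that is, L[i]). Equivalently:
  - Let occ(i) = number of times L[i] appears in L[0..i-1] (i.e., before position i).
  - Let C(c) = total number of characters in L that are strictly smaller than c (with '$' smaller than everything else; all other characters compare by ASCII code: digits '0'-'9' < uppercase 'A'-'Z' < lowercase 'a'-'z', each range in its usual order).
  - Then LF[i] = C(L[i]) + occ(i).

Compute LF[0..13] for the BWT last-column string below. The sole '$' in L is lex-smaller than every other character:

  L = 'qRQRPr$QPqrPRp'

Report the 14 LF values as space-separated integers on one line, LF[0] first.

Answer: 10 6 4 7 1 12 0 5 2 11 13 3 8 9

Derivation:
Char counts: '$':1, 'P':3, 'Q':2, 'R':3, 'p':1, 'q':2, 'r':2
C (first-col start): C('$')=0, C('P')=1, C('Q')=4, C('R')=6, C('p')=9, C('q')=10, C('r')=12
L[0]='q': occ=0, LF[0]=C('q')+0=10+0=10
L[1]='R': occ=0, LF[1]=C('R')+0=6+0=6
L[2]='Q': occ=0, LF[2]=C('Q')+0=4+0=4
L[3]='R': occ=1, LF[3]=C('R')+1=6+1=7
L[4]='P': occ=0, LF[4]=C('P')+0=1+0=1
L[5]='r': occ=0, LF[5]=C('r')+0=12+0=12
L[6]='$': occ=0, LF[6]=C('$')+0=0+0=0
L[7]='Q': occ=1, LF[7]=C('Q')+1=4+1=5
L[8]='P': occ=1, LF[8]=C('P')+1=1+1=2
L[9]='q': occ=1, LF[9]=C('q')+1=10+1=11
L[10]='r': occ=1, LF[10]=C('r')+1=12+1=13
L[11]='P': occ=2, LF[11]=C('P')+2=1+2=3
L[12]='R': occ=2, LF[12]=C('R')+2=6+2=8
L[13]='p': occ=0, LF[13]=C('p')+0=9+0=9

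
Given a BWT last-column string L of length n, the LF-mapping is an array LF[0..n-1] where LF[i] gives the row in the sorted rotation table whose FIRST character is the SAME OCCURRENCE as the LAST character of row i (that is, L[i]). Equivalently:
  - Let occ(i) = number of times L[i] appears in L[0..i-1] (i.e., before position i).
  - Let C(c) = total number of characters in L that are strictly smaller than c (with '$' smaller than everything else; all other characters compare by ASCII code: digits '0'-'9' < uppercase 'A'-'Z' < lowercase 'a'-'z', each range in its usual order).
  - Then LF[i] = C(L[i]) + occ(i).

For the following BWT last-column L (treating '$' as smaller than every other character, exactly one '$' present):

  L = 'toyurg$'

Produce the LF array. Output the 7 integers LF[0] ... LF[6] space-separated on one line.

Char counts: '$':1, 'g':1, 'o':1, 'r':1, 't':1, 'u':1, 'y':1
C (first-col start): C('$')=0, C('g')=1, C('o')=2, C('r')=3, C('t')=4, C('u')=5, C('y')=6
L[0]='t': occ=0, LF[0]=C('t')+0=4+0=4
L[1]='o': occ=0, LF[1]=C('o')+0=2+0=2
L[2]='y': occ=0, LF[2]=C('y')+0=6+0=6
L[3]='u': occ=0, LF[3]=C('u')+0=5+0=5
L[4]='r': occ=0, LF[4]=C('r')+0=3+0=3
L[5]='g': occ=0, LF[5]=C('g')+0=1+0=1
L[6]='$': occ=0, LF[6]=C('$')+0=0+0=0

Answer: 4 2 6 5 3 1 0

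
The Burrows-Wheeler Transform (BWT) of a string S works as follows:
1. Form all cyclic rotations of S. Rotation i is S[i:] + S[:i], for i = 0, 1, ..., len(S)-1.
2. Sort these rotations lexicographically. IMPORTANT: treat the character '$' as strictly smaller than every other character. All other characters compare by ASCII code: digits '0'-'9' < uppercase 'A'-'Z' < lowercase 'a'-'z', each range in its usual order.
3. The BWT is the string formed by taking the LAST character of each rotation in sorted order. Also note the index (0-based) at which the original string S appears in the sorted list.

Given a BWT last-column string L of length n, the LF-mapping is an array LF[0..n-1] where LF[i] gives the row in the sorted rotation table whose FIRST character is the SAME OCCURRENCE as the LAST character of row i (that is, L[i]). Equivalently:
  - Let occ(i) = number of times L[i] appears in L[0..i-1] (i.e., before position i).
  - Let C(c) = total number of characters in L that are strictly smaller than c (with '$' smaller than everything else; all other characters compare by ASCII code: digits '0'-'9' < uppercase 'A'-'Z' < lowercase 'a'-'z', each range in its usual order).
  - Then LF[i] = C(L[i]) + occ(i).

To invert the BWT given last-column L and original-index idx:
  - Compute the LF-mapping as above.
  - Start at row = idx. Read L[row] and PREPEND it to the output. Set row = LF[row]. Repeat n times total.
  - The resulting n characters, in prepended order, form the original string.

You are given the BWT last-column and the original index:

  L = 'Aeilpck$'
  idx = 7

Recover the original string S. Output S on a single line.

LF mapping: 1 3 4 6 7 2 5 0
Walk LF starting at row 7, prepending L[row]:
  step 1: row=7, L[7]='$', prepend. Next row=LF[7]=0
  step 2: row=0, L[0]='A', prepend. Next row=LF[0]=1
  step 3: row=1, L[1]='e', prepend. Next row=LF[1]=3
  step 4: row=3, L[3]='l', prepend. Next row=LF[3]=6
  step 5: row=6, L[6]='k', prepend. Next row=LF[6]=5
  step 6: row=5, L[5]='c', prepend. Next row=LF[5]=2
  step 7: row=2, L[2]='i', prepend. Next row=LF[2]=4
  step 8: row=4, L[4]='p', prepend. Next row=LF[4]=7
Reversed output: pickleA$

Answer: pickleA$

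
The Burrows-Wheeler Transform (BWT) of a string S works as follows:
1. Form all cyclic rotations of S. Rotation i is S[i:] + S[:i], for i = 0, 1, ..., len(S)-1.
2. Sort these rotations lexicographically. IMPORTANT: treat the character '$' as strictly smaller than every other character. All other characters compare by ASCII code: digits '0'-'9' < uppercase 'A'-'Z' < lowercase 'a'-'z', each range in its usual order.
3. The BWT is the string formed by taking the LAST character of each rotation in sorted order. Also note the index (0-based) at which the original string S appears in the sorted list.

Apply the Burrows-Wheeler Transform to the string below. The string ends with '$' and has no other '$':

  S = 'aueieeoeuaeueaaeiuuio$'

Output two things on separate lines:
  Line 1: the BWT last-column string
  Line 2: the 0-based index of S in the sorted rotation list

Answer: oeau$uiuaeoaeueieeeaui
4

Derivation:
All 22 rotations (rotation i = S[i:]+S[:i]):
  rot[0] = aueieeoeuaeueaaeiuuio$
  rot[1] = ueieeoeuaeueaaeiuuio$a
  rot[2] = eieeoeuaeueaaeiuuio$au
  rot[3] = ieeoeuaeueaaeiuuio$aue
  rot[4] = eeoeuaeueaaeiuuio$auei
  rot[5] = eoeuaeueaaeiuuio$aueie
  rot[6] = oeuaeueaaeiuuio$aueiee
  rot[7] = euaeueaaeiuuio$aueieeo
  rot[8] = uaeueaaeiuuio$aueieeoe
  rot[9] = aeueaaeiuuio$aueieeoeu
  rot[10] = eueaaeiuuio$aueieeoeua
  rot[11] = ueaaeiuuio$aueieeoeuae
  rot[12] = eaaeiuuio$aueieeoeuaeu
  rot[13] = aaeiuuio$aueieeoeuaeue
  rot[14] = aeiuuio$aueieeoeuaeuea
  rot[15] = eiuuio$aueieeoeuaeueaa
  rot[16] = iuuio$aueieeoeuaeueaae
  rot[17] = uuio$aueieeoeuaeueaaei
  rot[18] = uio$aueieeoeuaeueaaeiu
  rot[19] = io$aueieeoeuaeueaaeiuu
  rot[20] = o$aueieeoeuaeueaaeiuui
  rot[21] = $aueieeoeuaeueaaeiuuio
Sorted (with $ < everything):
  sorted[0] = $aueieeoeuaeueaaeiuuio  (last char: 'o')
  sorted[1] = aaeiuuio$aueieeoeuaeue  (last char: 'e')
  sorted[2] = aeiuuio$aueieeoeuaeuea  (last char: 'a')
  sorted[3] = aeueaaeiuuio$aueieeoeu  (last char: 'u')
  sorted[4] = aueieeoeuaeueaaeiuuio$  (last char: '$')
  sorted[5] = eaaeiuuio$aueieeoeuaeu  (last char: 'u')
  sorted[6] = eeoeuaeueaaeiuuio$auei  (last char: 'i')
  sorted[7] = eieeoeuaeueaaeiuuio$au  (last char: 'u')
  sorted[8] = eiuuio$aueieeoeuaeueaa  (last char: 'a')
  sorted[9] = eoeuaeueaaeiuuio$aueie  (last char: 'e')
  sorted[10] = euaeueaaeiuuio$aueieeo  (last char: 'o')
  sorted[11] = eueaaeiuuio$aueieeoeua  (last char: 'a')
  sorted[12] = ieeoeuaeueaaeiuuio$aue  (last char: 'e')
  sorted[13] = io$aueieeoeuaeueaaeiuu  (last char: 'u')
  sorted[14] = iuuio$aueieeoeuaeueaae  (last char: 'e')
  sorted[15] = o$aueieeoeuaeueaaeiuui  (last char: 'i')
  sorted[16] = oeuaeueaaeiuuio$aueiee  (last char: 'e')
  sorted[17] = uaeueaaeiuuio$aueieeoe  (last char: 'e')
  sorted[18] = ueaaeiuuio$aueieeoeuae  (last char: 'e')
  sorted[19] = ueieeoeuaeueaaeiuuio$a  (last char: 'a')
  sorted[20] = uio$aueieeoeuaeueaaeiu  (last char: 'u')
  sorted[21] = uuio$aueieeoeuaeueaaei  (last char: 'i')
Last column: oeau$uiuaeoaeueieeeaui
Original string S is at sorted index 4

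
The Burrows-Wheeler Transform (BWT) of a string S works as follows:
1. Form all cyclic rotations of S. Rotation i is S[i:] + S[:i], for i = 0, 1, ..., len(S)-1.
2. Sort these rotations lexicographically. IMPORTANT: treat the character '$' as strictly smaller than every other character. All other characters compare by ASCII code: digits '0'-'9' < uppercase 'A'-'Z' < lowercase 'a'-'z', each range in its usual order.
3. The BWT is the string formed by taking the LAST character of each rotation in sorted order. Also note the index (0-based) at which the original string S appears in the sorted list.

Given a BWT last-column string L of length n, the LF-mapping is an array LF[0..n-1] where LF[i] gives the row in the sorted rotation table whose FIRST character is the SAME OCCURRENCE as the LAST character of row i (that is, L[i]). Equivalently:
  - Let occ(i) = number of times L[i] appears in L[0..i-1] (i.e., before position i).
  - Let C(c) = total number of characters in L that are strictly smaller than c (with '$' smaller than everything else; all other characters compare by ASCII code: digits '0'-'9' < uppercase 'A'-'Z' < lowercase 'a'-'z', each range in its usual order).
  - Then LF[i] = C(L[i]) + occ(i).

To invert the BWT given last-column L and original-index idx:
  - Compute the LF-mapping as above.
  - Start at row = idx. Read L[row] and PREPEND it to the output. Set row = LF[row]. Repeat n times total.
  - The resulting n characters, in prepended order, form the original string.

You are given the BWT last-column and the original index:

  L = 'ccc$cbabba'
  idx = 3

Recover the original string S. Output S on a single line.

LF mapping: 6 7 8 0 9 3 1 4 5 2
Walk LF starting at row 3, prepending L[row]:
  step 1: row=3, L[3]='$', prepend. Next row=LF[3]=0
  step 2: row=0, L[0]='c', prepend. Next row=LF[0]=6
  step 3: row=6, L[6]='a', prepend. Next row=LF[6]=1
  step 4: row=1, L[1]='c', prepend. Next row=LF[1]=7
  step 5: row=7, L[7]='b', prepend. Next row=LF[7]=4
  step 6: row=4, L[4]='c', prepend. Next row=LF[4]=9
  step 7: row=9, L[9]='a', prepend. Next row=LF[9]=2
  step 8: row=2, L[2]='c', prepend. Next row=LF[2]=8
  step 9: row=8, L[8]='b', prepend. Next row=LF[8]=5
  step 10: row=5, L[5]='b', prepend. Next row=LF[5]=3
Reversed output: bbcacbcac$

Answer: bbcacbcac$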